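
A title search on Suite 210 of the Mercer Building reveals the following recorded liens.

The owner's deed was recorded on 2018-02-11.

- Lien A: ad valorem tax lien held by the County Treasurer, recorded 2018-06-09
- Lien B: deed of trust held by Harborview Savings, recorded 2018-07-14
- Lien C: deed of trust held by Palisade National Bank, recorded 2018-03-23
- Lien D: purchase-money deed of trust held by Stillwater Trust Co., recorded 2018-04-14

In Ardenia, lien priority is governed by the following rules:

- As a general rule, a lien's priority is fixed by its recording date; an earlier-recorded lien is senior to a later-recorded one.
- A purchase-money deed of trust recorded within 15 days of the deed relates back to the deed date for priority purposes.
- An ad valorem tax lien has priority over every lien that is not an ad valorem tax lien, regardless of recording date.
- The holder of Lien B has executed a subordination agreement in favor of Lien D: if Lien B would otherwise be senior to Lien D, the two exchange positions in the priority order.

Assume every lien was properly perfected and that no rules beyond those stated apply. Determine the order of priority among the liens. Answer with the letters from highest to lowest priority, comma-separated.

Effective dates: D was recorded 62 days after the deed — beyond 15 days — so no relation-back applies.
A is an ad valorem tax lien, so it outranks all other liens regardless of date.
Ordering the rest by effective date: C (2018-03-23), D (2018-04-14), B (2018-07-14).
Since B is not senior to D, the subordination leaves the order unchanged.

A, C, D, B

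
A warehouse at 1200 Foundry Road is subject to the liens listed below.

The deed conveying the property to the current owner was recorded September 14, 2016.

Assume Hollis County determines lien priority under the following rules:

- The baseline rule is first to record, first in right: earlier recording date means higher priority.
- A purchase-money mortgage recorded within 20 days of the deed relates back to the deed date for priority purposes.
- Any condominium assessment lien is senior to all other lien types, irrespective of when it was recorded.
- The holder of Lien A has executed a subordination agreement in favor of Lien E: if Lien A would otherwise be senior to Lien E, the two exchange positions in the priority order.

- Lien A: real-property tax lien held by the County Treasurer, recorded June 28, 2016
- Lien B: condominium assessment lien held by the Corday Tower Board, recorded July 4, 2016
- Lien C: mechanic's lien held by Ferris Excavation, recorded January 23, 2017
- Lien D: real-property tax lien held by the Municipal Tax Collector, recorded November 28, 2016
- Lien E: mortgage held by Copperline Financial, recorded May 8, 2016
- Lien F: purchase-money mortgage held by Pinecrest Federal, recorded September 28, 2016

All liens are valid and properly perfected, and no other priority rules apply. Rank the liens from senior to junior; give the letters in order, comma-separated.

B, E, A, F, D, C

Adjusting effective dates: F relates back to the deed date September 14, 2016.
B is a condominium assessment lien, so it outranks all other liens regardless of date.
The other liens, earliest effective date first: E (May 8, 2016), A (June 28, 2016), F (September 14, 2016), D (November 28, 2016), C (January 23, 2017).
A already ranks below E; the subordination has no effect.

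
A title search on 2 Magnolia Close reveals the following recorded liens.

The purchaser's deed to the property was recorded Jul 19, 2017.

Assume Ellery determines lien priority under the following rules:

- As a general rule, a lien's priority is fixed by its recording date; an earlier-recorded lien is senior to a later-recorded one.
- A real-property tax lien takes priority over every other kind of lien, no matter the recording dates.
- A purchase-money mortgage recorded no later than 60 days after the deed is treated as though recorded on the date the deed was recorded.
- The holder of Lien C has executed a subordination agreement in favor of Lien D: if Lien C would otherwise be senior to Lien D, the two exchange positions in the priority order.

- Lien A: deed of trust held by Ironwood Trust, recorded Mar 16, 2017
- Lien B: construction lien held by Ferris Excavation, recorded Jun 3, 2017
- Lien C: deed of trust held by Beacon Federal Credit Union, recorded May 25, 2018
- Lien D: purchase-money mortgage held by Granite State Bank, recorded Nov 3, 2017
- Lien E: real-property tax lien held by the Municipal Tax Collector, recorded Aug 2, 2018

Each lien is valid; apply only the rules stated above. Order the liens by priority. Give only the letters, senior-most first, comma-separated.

E, A, B, D, C

Adjusting effective dates: D was recorded 107 days after the deed, outside the 60-day window, so it keeps its recording date.
As a real-property tax lien, E is senior to every other lien.
Among the remaining liens, by effective date: A (Mar 16, 2017), B (Jun 3, 2017), D (Nov 3, 2017), C (May 25, 2018).
Since C is not senior to D, the subordination leaves the order unchanged.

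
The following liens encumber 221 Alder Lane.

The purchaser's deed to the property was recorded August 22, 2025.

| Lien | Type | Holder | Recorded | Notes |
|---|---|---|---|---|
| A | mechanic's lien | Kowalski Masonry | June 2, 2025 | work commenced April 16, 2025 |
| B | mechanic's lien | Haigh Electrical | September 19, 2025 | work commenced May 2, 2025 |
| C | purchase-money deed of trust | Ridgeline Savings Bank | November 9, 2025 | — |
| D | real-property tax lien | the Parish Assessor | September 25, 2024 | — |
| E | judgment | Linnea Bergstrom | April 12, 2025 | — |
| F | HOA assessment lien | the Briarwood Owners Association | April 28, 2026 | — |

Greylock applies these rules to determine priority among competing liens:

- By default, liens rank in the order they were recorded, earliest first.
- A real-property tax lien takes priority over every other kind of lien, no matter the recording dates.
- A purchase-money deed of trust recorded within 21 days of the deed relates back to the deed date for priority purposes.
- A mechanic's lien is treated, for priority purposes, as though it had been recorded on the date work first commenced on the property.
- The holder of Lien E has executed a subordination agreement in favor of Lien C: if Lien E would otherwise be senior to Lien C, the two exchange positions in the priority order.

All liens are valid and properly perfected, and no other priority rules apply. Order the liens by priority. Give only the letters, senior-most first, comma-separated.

Adjusting effective dates: A relates back to April 16, 2025 (work commenced); B's effective date is May 2, 2025, when work began; C missed the 21-day window (79 days after the deed), so its recording date stands.
As a real-property tax lien, D is senior to every other lien.
Ordering the rest by effective date: E (April 12, 2025), A (April 16, 2025), B (May 2, 2025), C (November 9, 2025), F (April 28, 2026).
E is senior to C before the subordination, so the two trade places.

D, C, A, B, E, F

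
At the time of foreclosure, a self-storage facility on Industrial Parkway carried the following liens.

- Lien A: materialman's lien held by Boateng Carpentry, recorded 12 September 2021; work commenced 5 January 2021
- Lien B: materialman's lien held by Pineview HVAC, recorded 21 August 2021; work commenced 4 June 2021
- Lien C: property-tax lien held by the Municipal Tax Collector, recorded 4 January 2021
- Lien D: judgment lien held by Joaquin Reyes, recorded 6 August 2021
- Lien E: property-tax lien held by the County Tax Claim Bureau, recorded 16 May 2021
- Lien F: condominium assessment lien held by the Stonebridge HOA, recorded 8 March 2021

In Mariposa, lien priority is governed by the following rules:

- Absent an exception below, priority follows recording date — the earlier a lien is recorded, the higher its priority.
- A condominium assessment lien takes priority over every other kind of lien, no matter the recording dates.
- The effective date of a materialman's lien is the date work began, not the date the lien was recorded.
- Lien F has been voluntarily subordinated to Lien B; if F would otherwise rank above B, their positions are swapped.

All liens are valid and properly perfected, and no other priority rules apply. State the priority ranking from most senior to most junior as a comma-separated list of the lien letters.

B, C, A, E, F, D

Effective dates: A's effective date is 5 January 2021, when work began; B's effective date is 4 June 2021, when work began.
F is a condominium assessment lien, so it outranks all other liens regardless of date.
Among the remaining liens, by effective date: C (4 January 2021), A (5 January 2021), E (16 May 2021), B (4 June 2021), D (6 August 2021).
F would otherwise be senior to B, so under the subordination agreement F and B exchange positions.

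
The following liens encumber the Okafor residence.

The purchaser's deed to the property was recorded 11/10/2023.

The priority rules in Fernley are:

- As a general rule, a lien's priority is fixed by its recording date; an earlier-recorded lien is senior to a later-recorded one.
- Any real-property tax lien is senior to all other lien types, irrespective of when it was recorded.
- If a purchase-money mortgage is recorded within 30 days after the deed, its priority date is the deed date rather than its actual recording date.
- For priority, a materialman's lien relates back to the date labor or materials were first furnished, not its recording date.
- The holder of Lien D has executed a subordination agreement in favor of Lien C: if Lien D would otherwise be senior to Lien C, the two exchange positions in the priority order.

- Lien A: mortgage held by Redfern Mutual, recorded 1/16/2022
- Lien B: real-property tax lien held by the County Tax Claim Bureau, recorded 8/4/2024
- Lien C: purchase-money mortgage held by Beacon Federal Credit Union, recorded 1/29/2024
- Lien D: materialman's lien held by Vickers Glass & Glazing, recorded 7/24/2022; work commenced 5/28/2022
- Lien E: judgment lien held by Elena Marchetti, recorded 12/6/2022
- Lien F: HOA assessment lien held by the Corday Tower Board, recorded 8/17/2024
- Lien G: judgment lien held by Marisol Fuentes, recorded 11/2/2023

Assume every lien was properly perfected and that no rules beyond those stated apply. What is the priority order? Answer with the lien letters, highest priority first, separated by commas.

First, effective dates: C was recorded 80 days after the deed, outside the 30-day window, so it keeps its recording date; D is treated as recorded 5/28/2022, the work-commencement date.
B, as a real-property tax lien, has superpriority and ranks first.
Ordering the rest by effective date: A (1/16/2022), D (5/28/2022), E (12/6/2022), G (11/2/2023), C (1/29/2024), F (8/17/2024).
The subordination applies — D was senior to C — so D and C swap.

B, A, C, E, G, D, F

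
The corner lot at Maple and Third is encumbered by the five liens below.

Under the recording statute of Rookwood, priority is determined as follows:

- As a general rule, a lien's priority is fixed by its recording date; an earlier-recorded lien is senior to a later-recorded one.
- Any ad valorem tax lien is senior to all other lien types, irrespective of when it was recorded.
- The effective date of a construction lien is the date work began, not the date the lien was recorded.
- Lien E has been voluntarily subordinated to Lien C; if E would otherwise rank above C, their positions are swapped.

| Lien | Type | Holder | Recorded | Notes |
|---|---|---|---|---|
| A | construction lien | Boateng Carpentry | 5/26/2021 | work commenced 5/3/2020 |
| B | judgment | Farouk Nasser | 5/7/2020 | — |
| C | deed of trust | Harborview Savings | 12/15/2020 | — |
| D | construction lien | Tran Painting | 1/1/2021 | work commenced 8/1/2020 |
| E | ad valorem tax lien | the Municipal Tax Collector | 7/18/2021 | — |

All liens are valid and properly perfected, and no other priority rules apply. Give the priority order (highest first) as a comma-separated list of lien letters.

C, A, B, D, E

Effective dates after the stated exceptions: A's effective date is 5/3/2020, when work began; D is treated as recorded 8/1/2020, the work-commencement date.
E is an ad valorem tax lien, so it outranks all other liens regardless of date.
The other liens, earliest effective date first: A (5/3/2020), B (5/7/2020), D (8/1/2020), C (12/15/2020).
The subordination applies — E was senior to C — so E and C swap.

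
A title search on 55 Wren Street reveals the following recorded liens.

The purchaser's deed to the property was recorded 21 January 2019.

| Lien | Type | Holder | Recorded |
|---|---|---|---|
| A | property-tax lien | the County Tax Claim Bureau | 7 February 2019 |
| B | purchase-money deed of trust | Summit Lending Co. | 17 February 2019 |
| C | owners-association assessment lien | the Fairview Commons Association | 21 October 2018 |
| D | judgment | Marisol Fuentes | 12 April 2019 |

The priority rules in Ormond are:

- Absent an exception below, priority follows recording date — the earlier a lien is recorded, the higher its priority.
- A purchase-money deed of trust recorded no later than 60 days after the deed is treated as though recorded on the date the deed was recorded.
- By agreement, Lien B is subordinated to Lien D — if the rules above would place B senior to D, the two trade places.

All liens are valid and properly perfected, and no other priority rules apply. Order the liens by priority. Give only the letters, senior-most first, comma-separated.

C, D, A, B

Adjusting effective dates: B relates back to the deed date 21 January 2019.
By effective date, earliest first: C (21 October 2018), B (21 January 2019), A (7 February 2019), D (12 April 2019).
Because B would otherwise rank above D, the subordination swaps them.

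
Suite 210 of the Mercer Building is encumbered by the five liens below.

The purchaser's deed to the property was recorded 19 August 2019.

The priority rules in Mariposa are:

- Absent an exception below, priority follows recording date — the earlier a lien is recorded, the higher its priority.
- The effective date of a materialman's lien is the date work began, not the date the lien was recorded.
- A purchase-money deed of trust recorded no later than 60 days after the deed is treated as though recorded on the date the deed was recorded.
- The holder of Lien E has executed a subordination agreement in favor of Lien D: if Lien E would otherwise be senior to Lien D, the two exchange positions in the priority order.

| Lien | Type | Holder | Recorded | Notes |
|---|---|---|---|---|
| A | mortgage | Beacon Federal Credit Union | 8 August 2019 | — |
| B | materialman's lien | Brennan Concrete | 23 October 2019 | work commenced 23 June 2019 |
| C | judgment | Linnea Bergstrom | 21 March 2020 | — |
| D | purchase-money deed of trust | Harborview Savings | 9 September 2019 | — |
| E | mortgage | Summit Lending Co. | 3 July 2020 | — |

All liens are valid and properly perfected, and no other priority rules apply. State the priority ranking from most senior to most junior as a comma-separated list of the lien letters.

Effective dates after the stated exceptions: B is treated as recorded 23 June 2019, the work-commencement date; D's effective date is the deed date, 19 August 2019.
Ordering by effective date: B (23 June 2019), A (8 August 2019), D (19 August 2019), C (21 March 2020), E (3 July 2020).
Since E is not senior to D, the subordination leaves the order unchanged.

B, A, D, C, E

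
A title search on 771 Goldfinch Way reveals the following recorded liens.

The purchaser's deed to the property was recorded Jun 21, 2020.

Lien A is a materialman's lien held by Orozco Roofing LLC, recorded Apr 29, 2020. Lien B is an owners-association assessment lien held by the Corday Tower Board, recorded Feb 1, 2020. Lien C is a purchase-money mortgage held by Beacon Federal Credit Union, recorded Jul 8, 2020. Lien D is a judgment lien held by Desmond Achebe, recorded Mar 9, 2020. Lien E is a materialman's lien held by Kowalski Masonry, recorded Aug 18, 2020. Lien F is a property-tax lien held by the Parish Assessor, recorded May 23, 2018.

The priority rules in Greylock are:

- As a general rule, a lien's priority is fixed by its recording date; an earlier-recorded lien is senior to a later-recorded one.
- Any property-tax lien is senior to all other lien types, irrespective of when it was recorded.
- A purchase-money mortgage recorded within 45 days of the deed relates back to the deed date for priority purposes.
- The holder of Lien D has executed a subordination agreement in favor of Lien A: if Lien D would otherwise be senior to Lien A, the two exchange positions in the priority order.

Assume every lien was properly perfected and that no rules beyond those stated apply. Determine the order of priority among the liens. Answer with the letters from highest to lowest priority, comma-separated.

F, B, A, D, C, E

Adjusting effective dates: C was recorded within the 45-day window, so its effective date is the deed date Jun 21, 2020.
As a property-tax lien, F is senior to every other lien.
Remaining liens by effective date: B (Feb 1, 2020), D (Mar 9, 2020), A (Apr 29, 2020), C (Jun 21, 2020), E (Aug 18, 2020).
Because D would otherwise rank above A, the subordination swaps them.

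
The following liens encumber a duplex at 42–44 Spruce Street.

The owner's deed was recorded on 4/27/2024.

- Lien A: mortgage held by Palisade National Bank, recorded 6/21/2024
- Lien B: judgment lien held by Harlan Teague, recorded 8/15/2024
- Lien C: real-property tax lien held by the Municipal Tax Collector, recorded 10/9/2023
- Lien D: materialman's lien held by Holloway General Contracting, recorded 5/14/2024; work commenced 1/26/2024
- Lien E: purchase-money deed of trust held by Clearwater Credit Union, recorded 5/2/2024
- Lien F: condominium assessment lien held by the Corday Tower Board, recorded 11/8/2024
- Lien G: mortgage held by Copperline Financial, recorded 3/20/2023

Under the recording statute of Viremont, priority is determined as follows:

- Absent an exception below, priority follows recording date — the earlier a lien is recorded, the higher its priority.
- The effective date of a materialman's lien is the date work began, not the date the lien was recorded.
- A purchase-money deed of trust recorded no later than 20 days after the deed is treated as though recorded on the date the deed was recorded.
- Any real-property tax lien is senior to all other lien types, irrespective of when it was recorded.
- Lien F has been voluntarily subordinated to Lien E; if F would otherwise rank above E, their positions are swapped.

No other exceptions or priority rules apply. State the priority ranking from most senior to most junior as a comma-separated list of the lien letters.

First, effective dates: D is treated as recorded 1/26/2024, the work-commencement date; E's effective date is the deed date, 4/27/2024.
C is a real-property tax lien and takes priority over every other lien.
Among the remaining liens, by effective date: G (3/20/2023), D (1/26/2024), E (4/27/2024), A (6/21/2024), B (8/15/2024), F (11/8/2024).
F is already junior to E, so the subordination agreement changes nothing.

C, G, D, E, A, B, F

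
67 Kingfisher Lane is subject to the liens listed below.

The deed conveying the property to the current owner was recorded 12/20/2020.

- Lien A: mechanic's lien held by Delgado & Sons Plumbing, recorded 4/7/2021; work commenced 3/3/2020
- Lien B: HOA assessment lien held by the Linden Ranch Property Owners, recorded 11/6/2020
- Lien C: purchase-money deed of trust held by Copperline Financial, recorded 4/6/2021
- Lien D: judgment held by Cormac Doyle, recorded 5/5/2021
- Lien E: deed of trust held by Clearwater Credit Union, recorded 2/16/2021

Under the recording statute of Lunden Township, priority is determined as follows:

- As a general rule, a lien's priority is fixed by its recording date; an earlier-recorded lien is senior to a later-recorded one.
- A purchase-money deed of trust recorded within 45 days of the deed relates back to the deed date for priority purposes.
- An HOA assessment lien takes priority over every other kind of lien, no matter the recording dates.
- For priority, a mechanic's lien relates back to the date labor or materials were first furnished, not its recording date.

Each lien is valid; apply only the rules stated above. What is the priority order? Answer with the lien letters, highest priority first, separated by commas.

Effective dates after the stated exceptions: A is treated as recorded 3/3/2020, the work-commencement date; C missed the 45-day window (107 days after the deed), so its recording date stands.
B is an HOA assessment lien, so it outranks all other liens regardless of date.
Remaining liens by effective date: A (3/3/2020), E (2/16/2021), C (4/6/2021), D (5/5/2021).

B, A, E, C, D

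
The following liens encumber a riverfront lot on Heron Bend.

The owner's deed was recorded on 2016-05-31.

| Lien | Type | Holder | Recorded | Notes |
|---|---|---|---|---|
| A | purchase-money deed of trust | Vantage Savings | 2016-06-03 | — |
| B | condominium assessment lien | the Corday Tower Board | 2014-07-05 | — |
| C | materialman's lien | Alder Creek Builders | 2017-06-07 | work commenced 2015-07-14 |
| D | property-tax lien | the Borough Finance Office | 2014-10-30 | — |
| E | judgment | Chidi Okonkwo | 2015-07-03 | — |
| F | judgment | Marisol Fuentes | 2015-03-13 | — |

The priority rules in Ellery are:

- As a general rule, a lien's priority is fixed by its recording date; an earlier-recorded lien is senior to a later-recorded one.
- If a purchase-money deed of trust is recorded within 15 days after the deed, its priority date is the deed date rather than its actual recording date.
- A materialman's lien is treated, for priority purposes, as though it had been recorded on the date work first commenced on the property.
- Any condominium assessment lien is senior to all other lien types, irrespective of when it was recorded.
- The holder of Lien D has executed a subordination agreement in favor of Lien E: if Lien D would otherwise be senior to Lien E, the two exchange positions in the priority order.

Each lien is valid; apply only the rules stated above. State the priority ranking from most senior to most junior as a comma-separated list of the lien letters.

Adjusting effective dates: A relates back to the deed date 2016-05-31; C's effective date is 2015-07-14, when work began.
B is a condominium assessment lien and takes priority over every other lien.
Remaining liens by effective date: D (2014-10-30), F (2015-03-13), E (2015-07-03), C (2015-07-14), A (2016-05-31).
D would otherwise be senior to E, so under the subordination agreement D and E exchange positions.

B, E, F, D, C, A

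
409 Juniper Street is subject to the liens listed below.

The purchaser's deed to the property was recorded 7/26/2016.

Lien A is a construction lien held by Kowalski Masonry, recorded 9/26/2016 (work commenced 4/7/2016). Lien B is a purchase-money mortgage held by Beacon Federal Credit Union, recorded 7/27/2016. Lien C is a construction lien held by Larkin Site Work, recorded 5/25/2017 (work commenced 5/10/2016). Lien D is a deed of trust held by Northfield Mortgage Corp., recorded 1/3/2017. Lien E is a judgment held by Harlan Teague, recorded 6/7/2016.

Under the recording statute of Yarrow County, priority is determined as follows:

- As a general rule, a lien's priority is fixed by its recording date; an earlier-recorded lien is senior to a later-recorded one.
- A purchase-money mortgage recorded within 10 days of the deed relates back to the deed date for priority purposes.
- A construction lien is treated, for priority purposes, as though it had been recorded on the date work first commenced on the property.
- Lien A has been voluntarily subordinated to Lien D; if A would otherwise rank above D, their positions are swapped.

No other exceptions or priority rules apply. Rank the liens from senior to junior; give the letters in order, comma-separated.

D, C, E, B, A

Effective dates: A is treated as recorded 4/7/2016, the work-commencement date; B relates back to the deed date 7/26/2016; C is treated as recorded 5/10/2016, the work-commencement date.
Sorted by effective date: A (4/7/2016), C (5/10/2016), E (6/7/2016), B (7/26/2016), D (1/3/2017).
The subordination applies — A was senior to D — so A and D swap.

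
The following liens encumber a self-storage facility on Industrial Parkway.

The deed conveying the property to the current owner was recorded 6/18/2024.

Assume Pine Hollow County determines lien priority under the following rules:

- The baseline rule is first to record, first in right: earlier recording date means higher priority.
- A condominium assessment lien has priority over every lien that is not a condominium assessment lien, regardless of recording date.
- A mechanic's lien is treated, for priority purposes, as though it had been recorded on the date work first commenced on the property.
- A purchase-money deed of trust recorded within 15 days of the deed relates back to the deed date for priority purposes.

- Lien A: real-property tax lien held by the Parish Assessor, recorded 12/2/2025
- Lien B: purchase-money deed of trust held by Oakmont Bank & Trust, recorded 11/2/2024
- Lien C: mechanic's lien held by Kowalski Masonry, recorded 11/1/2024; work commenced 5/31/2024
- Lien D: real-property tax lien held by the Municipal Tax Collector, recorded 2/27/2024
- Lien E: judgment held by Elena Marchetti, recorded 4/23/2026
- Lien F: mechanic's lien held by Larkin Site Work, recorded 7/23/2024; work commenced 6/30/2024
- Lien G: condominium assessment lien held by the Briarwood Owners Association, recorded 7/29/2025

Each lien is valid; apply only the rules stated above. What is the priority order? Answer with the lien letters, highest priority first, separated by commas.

Adjusting effective dates: B missed the 15-day window (137 days after the deed), so its recording date stands; C's effective date is 5/31/2024, when work began; F's effective date is 6/30/2024, when work began.
G is a condominium assessment lien and takes priority over every other lien.
Among the remaining liens, by effective date: D (2/27/2024), C (5/31/2024), F (6/30/2024), B (11/2/2024), A (12/2/2025), E (4/23/2026).

G, D, C, F, B, A, E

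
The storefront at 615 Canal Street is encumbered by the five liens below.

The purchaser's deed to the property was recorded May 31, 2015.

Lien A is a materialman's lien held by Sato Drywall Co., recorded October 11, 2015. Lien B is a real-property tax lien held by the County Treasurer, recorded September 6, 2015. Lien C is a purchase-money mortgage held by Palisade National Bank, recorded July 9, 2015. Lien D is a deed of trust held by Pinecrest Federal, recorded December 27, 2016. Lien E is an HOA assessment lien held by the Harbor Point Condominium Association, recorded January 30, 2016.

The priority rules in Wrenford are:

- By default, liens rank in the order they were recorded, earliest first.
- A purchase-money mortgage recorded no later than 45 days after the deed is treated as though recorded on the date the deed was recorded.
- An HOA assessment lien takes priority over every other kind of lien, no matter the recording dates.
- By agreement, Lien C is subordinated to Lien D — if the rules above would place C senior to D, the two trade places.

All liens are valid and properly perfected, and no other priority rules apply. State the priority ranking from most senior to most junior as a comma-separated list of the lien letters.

First, effective dates: C relates back to the deed date May 31, 2015.
E, as an HOA assessment lien, has superpriority and ranks first.
The other liens, earliest effective date first: C (May 31, 2015), B (September 6, 2015), A (October 11, 2015), D (December 27, 2016).
C would otherwise be senior to D, so under the subordination agreement C and D exchange positions.

E, D, B, A, C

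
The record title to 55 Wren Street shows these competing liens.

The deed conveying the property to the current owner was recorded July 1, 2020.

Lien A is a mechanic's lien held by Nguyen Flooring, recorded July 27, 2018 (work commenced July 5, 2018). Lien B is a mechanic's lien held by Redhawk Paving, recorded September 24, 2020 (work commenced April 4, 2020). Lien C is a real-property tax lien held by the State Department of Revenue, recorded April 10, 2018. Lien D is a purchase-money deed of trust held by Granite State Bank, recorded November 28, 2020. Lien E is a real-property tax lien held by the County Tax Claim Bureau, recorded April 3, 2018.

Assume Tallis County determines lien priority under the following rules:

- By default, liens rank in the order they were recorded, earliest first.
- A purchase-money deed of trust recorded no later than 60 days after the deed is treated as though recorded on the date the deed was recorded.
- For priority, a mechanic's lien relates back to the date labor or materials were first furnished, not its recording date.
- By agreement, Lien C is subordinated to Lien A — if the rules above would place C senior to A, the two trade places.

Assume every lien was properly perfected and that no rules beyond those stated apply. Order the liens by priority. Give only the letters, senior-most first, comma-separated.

E, A, C, B, D

Effective dates: A is treated as recorded July 5, 2018, the work-commencement date; B relates back to April 4, 2020 (work commenced); D missed the 60-day window (150 days after the deed), so its recording date stands.
Sorted by effective date: E (April 3, 2018), C (April 10, 2018), A (July 5, 2018), B (April 4, 2020), D (November 28, 2020).
C would otherwise be senior to A, so under the subordination agreement C and A exchange positions.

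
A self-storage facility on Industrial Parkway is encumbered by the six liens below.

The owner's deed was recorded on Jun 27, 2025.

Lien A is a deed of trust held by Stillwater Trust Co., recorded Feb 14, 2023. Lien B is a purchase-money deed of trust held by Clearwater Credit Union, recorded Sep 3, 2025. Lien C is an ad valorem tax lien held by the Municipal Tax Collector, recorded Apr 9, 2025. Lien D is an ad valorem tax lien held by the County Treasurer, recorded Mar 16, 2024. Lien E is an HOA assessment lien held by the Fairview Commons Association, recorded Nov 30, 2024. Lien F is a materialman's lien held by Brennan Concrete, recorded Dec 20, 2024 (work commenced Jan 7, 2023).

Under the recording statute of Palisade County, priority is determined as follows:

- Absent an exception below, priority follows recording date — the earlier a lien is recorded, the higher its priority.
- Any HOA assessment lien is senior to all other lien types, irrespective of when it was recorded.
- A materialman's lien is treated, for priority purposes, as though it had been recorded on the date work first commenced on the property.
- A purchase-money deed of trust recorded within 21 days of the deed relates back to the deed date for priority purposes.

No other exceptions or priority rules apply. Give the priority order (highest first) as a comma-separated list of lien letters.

E, F, A, D, C, B

Effective dates after the stated exceptions: B missed the 21-day window (68 days after the deed), so its recording date stands; F relates back to Jan 7, 2023 (work commenced).
As an HOA assessment lien, E is senior to every other lien.
Ordering the rest by effective date: F (Jan 7, 2023), A (Feb 14, 2023), D (Mar 16, 2024), C (Apr 9, 2025), B (Sep 3, 2025).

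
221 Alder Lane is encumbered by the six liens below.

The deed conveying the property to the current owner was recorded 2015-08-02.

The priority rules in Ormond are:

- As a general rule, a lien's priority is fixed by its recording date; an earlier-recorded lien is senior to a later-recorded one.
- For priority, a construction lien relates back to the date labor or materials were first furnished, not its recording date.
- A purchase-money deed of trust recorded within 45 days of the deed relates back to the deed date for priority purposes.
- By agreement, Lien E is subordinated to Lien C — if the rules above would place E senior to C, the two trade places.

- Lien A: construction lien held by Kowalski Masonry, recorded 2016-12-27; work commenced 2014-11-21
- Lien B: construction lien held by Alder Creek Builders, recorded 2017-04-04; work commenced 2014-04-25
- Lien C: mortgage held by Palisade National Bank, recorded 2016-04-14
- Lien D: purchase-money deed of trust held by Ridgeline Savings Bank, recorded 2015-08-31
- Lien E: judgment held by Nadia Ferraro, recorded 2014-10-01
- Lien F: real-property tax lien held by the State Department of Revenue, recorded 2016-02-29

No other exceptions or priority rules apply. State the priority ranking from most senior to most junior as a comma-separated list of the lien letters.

Effective dates: A's effective date is 2014-11-21, when work began; B is treated as recorded 2014-04-25, the work-commencement date; D relates back to the deed date 2015-08-02.
Ordering by effective date: B (2014-04-25), E (2014-10-01), A (2014-11-21), D (2015-08-02), F (2016-02-29), C (2016-04-14).
E would otherwise be senior to C, so under the subordination agreement E and C exchange positions.

B, C, A, D, F, E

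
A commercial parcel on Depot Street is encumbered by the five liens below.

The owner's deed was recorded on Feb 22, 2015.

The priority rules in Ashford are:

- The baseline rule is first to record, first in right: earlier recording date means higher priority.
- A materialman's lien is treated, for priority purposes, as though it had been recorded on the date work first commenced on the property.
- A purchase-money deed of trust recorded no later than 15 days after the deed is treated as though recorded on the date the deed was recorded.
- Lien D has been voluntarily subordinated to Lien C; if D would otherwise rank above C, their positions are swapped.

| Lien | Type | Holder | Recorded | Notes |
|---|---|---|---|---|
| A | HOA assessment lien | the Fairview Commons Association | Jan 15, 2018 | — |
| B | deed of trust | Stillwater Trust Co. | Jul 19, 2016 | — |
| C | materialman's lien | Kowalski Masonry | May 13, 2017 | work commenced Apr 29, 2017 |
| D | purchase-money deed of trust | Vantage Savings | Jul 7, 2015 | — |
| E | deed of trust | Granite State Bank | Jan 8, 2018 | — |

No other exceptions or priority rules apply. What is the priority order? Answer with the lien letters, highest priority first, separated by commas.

C, B, D, E, A

Effective dates: C's effective date is Apr 29, 2017, when work began; D missed the 15-day window (135 days after the deed), so its recording date stands.
By effective date, earliest first: D (Jul 7, 2015), B (Jul 19, 2016), C (Apr 29, 2017), E (Jan 8, 2018), A (Jan 15, 2018).
D would otherwise be senior to C, so under the subordination agreement D and C exchange positions.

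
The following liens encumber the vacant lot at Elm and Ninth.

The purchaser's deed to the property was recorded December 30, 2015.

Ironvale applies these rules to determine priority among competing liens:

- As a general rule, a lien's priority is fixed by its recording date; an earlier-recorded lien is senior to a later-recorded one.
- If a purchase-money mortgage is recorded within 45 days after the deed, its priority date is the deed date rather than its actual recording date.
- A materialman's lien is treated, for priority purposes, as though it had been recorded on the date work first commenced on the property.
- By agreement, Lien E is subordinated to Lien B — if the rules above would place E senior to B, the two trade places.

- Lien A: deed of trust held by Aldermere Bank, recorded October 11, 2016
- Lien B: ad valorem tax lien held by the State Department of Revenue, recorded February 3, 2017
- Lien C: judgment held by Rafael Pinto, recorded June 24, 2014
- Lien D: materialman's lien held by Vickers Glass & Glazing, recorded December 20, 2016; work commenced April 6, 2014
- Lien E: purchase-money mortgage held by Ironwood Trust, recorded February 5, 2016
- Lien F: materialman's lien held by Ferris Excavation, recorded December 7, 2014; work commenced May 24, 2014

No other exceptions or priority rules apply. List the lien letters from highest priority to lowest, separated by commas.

D, F, C, B, A, E

First, effective dates: D relates back to April 6, 2014 (work commenced); E relates back to the deed date December 30, 2015; F's effective date is May 24, 2014, when work began.
By effective date: D (April 6, 2014), F (May 24, 2014), C (June 24, 2014), E (December 30, 2015), A (October 11, 2016), B (February 3, 2017).
E is senior to B before the subordination, so the two trade places.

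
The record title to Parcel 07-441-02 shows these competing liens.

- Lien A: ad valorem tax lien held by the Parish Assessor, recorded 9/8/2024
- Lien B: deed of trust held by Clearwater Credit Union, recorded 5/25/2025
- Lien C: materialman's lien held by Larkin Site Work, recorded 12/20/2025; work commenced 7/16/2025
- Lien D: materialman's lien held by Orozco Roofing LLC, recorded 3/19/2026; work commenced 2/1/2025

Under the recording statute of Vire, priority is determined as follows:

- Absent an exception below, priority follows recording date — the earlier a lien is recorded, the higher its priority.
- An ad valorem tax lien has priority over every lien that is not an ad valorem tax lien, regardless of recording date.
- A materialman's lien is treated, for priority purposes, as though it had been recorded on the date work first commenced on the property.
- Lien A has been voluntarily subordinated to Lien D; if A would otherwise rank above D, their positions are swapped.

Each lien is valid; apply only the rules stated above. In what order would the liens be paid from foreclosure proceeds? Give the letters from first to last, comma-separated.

Effective dates after the stated exceptions: C's effective date is 7/16/2025, when work began; D is treated as recorded 2/1/2025, the work-commencement date.
A is an ad valorem tax lien and takes priority over every other lien.
Remaining liens by effective date: D (2/1/2025), B (5/25/2025), C (7/16/2025).
A would otherwise be senior to D, so under the subordination agreement A and D exchange positions.

D, A, B, C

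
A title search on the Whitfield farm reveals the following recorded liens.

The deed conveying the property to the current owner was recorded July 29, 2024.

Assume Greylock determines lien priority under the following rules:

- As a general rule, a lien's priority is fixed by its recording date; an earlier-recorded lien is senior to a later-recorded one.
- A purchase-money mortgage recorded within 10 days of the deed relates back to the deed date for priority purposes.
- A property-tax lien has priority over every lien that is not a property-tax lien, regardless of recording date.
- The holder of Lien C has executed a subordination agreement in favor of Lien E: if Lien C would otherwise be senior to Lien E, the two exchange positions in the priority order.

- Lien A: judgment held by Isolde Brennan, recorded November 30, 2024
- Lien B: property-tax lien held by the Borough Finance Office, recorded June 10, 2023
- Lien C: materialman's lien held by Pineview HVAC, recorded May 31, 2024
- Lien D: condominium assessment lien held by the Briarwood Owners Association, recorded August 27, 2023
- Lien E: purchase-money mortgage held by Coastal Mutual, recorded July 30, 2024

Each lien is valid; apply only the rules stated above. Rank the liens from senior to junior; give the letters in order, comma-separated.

Effective dates: E relates back to the deed date July 29, 2024.
B is a property-tax lien and takes priority over every other lien.
Remaining liens by effective date: D (August 27, 2023), C (May 31, 2024), E (July 29, 2024), A (November 30, 2024).
Because C would otherwise rank above E, the subordination swaps them.

B, D, E, C, A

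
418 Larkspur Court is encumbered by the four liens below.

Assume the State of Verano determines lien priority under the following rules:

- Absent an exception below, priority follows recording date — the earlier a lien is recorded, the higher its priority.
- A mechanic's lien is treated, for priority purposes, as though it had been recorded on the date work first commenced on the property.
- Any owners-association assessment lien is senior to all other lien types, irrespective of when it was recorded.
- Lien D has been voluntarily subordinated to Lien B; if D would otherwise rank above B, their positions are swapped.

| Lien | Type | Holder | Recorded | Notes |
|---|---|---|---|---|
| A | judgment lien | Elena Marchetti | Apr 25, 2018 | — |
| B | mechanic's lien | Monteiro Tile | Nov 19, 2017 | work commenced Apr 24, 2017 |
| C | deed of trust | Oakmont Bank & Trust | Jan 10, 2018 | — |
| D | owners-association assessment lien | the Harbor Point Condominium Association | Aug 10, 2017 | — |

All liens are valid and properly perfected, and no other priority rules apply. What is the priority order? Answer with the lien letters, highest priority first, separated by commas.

B, D, C, A

Effective dates after the stated exceptions: B's effective date is Apr 24, 2017, when work began.
D is an owners-association assessment lien and takes priority over every other lien.
Ordering the rest by effective date: B (Apr 24, 2017), C (Jan 10, 2018), A (Apr 25, 2018).
D is senior to B before the subordination, so the two trade places.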